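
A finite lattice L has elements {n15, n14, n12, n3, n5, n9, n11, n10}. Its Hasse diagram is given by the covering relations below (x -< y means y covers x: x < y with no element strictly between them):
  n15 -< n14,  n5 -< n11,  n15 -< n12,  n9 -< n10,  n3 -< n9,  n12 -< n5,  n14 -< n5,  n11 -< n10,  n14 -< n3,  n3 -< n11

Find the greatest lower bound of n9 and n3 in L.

n3

Common lower bounds of {n9, n3}: n14, n15, n3.
The greatest among these is n3.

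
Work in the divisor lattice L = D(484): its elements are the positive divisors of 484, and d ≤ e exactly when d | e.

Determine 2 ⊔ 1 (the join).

2

Common upper bounds of {2, 1}: 2, 22, 242, 4, 44, 484.
The least among these is 2.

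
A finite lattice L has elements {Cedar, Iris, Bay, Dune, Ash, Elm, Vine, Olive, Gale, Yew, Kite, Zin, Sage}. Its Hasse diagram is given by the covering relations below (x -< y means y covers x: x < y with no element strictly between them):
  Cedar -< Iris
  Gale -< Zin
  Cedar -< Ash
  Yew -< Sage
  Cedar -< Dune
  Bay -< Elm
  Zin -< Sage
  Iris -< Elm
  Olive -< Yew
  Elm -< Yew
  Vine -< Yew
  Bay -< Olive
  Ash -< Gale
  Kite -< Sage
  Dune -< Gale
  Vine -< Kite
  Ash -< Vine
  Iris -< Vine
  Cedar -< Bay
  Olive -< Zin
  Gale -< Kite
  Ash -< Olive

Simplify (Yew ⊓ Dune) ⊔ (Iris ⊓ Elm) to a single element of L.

Yew ∧ Dune = Cedar
Iris ∧ Elm = Iris
Cedar ∨ Iris = Iris

Iris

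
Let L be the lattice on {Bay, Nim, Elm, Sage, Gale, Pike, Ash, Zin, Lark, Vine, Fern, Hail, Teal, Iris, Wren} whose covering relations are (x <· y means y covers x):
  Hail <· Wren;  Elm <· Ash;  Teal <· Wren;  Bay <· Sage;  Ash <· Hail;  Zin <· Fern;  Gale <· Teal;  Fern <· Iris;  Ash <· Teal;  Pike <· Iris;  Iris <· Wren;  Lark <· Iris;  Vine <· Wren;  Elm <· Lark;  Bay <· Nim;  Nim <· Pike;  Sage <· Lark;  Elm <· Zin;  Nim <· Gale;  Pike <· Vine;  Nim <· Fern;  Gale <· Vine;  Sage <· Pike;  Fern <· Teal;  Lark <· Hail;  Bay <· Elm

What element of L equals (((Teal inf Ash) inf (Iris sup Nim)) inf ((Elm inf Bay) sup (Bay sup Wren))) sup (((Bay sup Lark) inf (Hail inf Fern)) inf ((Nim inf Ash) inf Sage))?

Elm

Teal ∧ Ash = Ash
Iris ∨ Nim = Iris
Ash ∧ Iris = Elm
Elm ∧ Bay = Bay
Bay ∨ Wren = Wren
Bay ∨ Wren = Wren
Elm ∧ Wren = Elm
Bay ∨ Lark = Lark
Hail ∧ Fern = Elm
Lark ∧ Elm = Elm
Nim ∧ Ash = Bay
Bay ∧ Sage = Bay
Elm ∧ Bay = Bay
Elm ∨ Bay = Elm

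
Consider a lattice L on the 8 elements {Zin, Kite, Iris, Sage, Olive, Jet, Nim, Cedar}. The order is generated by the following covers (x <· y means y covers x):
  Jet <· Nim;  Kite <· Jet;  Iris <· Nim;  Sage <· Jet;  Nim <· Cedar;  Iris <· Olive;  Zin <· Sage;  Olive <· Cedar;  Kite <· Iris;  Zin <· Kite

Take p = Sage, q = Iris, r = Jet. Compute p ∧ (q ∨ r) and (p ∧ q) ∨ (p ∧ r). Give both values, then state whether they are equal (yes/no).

Sage; Sage; yes

q ∨ r = Nim, so p ∧ (q ∨ r) = Sage ∧ Nim = Sage.
p ∧ q = Zin and p ∧ r = Sage, so (p ∧ q) ∨ (p ∧ r) = Zin ∨ Sage = Sage.
Equal: yes.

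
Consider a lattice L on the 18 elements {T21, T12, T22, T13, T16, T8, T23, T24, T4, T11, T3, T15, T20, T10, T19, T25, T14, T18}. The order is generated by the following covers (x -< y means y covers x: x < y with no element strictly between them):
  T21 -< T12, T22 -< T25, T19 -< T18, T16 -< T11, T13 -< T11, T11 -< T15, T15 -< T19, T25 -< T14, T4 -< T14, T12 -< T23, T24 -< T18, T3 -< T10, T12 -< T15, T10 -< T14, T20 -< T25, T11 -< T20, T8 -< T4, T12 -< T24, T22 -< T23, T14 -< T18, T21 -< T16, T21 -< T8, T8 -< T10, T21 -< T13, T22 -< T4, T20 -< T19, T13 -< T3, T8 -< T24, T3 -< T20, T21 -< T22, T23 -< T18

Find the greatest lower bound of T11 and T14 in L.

T11

Common lower bounds of {T11, T14}: T11, T13, T16, T21.
The greatest among these is T11.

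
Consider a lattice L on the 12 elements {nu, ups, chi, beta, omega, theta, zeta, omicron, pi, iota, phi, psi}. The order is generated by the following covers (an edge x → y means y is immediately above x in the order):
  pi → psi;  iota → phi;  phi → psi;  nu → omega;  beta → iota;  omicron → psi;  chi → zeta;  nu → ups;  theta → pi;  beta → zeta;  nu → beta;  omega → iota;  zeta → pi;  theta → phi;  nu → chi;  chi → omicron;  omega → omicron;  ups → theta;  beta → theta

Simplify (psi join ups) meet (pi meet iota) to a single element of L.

beta

psi ∨ ups = psi
pi ∧ iota = beta
psi ∧ beta = beta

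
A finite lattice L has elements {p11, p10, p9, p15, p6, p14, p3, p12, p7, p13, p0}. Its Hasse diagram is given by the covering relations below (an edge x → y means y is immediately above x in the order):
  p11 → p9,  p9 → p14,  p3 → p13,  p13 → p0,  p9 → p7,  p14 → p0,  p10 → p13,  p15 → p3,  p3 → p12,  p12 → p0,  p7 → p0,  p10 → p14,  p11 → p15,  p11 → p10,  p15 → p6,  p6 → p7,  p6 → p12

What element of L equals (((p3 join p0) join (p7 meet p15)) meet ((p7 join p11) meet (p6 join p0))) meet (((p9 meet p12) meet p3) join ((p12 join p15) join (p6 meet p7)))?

p6

p3 ∨ p0 = p0
p7 ∧ p15 = p15
p0 ∨ p15 = p0
p7 ∨ p11 = p7
p6 ∨ p0 = p0
p7 ∧ p0 = p7
p0 ∧ p7 = p7
p9 ∧ p12 = p11
p11 ∧ p3 = p11
p12 ∨ p15 = p12
p6 ∧ p7 = p6
p12 ∨ p6 = p12
p11 ∨ p12 = p12
p7 ∧ p12 = p6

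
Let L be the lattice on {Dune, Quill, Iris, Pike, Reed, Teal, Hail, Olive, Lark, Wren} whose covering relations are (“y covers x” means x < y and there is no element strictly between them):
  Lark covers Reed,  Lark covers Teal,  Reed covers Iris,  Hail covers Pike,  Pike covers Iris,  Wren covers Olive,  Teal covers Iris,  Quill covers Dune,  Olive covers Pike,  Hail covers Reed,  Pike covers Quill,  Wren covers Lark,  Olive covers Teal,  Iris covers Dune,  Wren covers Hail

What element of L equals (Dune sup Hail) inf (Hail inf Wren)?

Dune ∨ Hail = Hail
Hail ∧ Wren = Hail
Hail ∧ Hail = Hail

Hail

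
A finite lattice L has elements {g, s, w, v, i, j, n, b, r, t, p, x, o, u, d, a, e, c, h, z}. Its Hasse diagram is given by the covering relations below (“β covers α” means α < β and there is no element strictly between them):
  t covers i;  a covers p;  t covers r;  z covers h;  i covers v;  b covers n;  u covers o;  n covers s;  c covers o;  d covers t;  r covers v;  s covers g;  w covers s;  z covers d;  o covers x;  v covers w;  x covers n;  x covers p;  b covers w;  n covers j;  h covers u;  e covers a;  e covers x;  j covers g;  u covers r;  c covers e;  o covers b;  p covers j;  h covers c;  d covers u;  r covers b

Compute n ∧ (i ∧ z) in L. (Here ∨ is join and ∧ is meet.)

s

i ∧ z = i
n ∧ i = s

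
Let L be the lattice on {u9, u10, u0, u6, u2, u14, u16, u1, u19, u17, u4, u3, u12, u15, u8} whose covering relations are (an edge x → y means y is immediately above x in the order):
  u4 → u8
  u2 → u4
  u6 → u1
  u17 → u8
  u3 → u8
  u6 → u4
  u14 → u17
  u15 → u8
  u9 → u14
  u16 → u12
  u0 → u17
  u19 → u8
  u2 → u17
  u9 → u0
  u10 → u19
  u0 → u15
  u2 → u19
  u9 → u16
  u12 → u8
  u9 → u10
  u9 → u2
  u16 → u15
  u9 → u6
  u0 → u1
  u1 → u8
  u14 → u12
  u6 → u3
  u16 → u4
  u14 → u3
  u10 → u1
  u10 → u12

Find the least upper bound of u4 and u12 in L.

u8

Common upper bounds of {u4, u12}: u8.
The least among these is u8.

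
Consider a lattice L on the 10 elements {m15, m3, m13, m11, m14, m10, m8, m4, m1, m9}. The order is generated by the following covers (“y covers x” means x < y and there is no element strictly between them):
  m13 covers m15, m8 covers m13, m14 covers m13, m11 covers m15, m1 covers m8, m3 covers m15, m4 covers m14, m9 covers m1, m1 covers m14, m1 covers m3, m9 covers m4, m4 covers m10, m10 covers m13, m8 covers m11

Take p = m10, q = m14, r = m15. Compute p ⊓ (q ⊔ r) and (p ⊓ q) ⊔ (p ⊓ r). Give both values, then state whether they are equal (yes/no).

m13; m13; yes

q ⊔ r = m14, so p ⊓ (q ⊔ r) = m10 ⊓ m14 = m13.
p ⊓ q = m13 and p ⊓ r = m15, so (p ⊓ q) ⊔ (p ⊓ r) = m13 ⊔ m15 = m13.
Equal: yes.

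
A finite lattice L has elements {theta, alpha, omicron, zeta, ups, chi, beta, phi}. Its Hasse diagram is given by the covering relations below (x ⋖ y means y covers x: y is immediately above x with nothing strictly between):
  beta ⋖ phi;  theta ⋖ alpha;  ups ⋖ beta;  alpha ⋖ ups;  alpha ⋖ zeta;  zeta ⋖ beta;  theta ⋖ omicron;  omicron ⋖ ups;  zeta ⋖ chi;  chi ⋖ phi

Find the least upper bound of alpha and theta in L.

alpha

Common upper bounds of {alpha, theta}: alpha, beta, chi, phi, ups, zeta.
The least among these is alpha.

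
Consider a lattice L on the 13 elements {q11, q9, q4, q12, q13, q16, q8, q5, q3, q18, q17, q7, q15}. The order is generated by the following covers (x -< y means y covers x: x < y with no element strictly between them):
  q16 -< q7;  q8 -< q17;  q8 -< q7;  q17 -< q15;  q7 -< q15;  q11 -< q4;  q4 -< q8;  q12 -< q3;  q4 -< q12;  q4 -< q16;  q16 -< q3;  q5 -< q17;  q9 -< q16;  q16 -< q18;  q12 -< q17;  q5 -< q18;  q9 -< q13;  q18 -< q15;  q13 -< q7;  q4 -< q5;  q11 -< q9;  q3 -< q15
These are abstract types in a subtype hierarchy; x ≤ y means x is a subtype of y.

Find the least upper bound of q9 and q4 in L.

Common upper bounds of {q9, q4}: q15, q16, q18, q3, q7.
The least among these is q16.

q16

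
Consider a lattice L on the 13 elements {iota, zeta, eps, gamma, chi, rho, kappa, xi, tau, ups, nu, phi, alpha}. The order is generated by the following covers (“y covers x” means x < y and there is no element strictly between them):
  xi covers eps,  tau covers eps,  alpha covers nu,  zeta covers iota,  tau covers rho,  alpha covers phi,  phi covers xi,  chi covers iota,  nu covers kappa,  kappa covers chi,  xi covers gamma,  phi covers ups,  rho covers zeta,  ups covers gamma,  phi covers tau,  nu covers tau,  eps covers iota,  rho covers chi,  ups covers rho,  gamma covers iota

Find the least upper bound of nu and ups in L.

alpha

Common upper bounds of {nu, ups}: alpha.
The least among these is alpha.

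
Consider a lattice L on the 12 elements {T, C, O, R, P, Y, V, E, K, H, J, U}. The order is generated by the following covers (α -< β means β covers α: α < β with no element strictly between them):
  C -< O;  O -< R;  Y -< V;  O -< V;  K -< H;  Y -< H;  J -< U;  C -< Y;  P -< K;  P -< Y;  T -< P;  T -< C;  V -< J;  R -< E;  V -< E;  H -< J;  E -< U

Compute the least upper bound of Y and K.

Common upper bounds of {Y, K}: H, J, U.
The least among these is H.

H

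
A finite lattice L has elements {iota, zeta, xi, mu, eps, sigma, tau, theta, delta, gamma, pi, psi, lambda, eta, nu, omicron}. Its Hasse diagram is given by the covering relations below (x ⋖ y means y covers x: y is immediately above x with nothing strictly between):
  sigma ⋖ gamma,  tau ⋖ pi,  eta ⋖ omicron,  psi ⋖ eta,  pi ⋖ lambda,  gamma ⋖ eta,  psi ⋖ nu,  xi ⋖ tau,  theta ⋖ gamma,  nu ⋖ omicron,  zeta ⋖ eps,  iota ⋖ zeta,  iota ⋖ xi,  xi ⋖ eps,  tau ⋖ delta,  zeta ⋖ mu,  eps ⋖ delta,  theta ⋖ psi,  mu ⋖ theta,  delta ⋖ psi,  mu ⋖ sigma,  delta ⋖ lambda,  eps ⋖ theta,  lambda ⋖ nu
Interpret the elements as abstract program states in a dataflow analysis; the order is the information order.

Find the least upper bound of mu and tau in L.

Common upper bounds of {mu, tau}: eta, nu, omicron, psi.
The least among these is psi.

psi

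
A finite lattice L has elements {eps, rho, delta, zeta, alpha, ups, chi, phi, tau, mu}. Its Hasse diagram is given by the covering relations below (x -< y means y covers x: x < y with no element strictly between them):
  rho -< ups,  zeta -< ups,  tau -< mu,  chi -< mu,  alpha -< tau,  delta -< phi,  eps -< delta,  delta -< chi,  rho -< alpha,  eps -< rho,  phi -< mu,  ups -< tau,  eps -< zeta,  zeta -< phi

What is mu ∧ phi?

Common lower bounds of {mu, phi}: delta, eps, phi, zeta.
The greatest among these is phi.

phi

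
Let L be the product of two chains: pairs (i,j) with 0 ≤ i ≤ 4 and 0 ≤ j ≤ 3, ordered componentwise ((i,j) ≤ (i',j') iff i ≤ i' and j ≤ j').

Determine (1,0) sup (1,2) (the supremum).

In a product of chains, the join is componentwise max, giving (1,2).

(1,2)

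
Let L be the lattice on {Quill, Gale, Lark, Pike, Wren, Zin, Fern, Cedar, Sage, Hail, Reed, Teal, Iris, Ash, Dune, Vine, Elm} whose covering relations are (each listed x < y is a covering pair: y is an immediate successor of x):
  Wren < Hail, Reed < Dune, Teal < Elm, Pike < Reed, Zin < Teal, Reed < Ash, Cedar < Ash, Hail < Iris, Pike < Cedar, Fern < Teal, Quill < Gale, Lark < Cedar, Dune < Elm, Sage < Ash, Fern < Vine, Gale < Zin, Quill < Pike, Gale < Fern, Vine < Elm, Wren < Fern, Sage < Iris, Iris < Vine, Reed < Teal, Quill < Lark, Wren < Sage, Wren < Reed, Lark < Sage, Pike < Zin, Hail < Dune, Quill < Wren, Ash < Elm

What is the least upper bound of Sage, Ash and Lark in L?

Ash

Common upper bounds of {Sage, Ash, Lark}: Ash, Elm.
The least among these is Ash.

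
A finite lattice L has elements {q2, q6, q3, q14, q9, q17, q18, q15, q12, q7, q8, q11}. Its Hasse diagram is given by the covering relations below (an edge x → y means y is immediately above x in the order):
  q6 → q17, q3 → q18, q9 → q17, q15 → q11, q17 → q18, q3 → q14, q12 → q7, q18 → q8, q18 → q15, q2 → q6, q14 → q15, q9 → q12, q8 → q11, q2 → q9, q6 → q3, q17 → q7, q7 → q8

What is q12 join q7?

q7

Common upper bounds of {q12, q7}: q11, q7, q8.
The least among these is q7.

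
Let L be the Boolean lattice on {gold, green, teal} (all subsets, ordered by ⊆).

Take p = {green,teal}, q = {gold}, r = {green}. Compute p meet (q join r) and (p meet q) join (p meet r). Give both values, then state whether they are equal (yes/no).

{green}; {green}; yes

q join r = {gold,green}, so p meet (q join r) = {green,teal} meet {gold,green} = {green}.
p meet q = {} and p meet r = {green}, so (p meet q) join (p meet r) = {} join {green} = {green}.
Equal: yes.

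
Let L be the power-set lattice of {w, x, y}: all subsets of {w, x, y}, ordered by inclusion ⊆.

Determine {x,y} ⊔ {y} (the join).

{x,y}

Common upper bounds of {{x,y}, {y}}: {w,x,y}, {x,y}.
The least among these is {x,y}.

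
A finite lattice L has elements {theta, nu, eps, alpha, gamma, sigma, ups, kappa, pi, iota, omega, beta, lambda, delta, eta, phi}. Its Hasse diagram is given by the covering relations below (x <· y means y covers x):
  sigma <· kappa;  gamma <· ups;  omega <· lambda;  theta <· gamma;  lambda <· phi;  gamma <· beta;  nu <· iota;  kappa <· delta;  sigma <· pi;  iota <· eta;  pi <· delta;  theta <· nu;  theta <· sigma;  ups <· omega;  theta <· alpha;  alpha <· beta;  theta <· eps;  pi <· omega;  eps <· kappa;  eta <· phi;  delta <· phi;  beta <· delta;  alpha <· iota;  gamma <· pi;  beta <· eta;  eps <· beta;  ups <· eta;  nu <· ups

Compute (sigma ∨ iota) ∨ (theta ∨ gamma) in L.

phi

sigma ∨ iota = phi
theta ∨ gamma = gamma
phi ∨ gamma = phi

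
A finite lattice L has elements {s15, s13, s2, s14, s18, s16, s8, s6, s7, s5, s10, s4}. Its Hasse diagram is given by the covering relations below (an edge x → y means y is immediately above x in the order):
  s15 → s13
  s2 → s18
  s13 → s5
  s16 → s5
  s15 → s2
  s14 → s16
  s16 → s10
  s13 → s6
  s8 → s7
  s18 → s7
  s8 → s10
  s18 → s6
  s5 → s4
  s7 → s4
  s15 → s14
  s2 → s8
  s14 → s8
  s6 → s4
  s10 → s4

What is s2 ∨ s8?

s8

Common upper bounds of {s2, s8}: s10, s4, s7, s8.
The least among these is s8.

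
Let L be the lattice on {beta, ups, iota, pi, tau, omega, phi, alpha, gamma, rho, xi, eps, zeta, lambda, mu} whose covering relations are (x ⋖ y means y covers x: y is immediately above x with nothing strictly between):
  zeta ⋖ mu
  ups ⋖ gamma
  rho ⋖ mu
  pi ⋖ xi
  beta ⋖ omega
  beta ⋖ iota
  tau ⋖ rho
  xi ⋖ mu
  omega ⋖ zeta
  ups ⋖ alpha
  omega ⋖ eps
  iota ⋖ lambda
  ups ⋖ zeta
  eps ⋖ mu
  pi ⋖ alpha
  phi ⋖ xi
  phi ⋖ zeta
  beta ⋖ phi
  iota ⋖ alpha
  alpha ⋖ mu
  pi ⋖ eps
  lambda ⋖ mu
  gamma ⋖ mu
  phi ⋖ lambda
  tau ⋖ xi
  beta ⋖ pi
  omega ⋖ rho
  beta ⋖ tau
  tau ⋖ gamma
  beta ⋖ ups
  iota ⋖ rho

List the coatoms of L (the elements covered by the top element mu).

The coatoms are exactly the elements covered by mu: alpha, eps, gamma, lambda, rho, xi, zeta.

alpha, eps, gamma, lambda, rho, xi, zeta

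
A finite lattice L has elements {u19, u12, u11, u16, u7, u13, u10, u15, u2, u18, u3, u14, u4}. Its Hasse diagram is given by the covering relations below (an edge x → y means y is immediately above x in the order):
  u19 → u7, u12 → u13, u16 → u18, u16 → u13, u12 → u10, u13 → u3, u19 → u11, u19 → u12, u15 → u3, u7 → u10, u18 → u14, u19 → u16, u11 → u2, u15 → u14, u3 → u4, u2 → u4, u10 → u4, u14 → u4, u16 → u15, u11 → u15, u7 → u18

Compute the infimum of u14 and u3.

Common lower bounds of {u14, u3}: u11, u15, u16, u19.
The greatest among these is u15.

u15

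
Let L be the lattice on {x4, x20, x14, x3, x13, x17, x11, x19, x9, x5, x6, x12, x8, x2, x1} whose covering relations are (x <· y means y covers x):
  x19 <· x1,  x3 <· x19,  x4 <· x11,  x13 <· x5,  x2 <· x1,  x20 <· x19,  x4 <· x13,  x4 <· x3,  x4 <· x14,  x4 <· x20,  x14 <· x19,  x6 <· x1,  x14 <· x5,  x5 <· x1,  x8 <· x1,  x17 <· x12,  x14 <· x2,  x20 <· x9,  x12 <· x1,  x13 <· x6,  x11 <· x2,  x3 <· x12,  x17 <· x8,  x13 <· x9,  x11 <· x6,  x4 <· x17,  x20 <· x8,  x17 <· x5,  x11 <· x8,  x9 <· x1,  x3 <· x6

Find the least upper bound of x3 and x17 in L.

x12

Common upper bounds of {x3, x17}: x1, x12.
The least among these is x12.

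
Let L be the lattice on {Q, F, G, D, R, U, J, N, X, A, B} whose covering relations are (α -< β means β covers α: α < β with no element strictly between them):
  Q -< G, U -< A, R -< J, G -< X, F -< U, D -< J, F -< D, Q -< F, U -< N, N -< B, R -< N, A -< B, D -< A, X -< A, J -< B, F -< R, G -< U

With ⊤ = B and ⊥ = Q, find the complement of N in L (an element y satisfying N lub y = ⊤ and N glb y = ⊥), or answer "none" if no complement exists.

For every candidate y, either N ∨ y ≠ B or N ∧ y ≠ Q; no complement exists.

none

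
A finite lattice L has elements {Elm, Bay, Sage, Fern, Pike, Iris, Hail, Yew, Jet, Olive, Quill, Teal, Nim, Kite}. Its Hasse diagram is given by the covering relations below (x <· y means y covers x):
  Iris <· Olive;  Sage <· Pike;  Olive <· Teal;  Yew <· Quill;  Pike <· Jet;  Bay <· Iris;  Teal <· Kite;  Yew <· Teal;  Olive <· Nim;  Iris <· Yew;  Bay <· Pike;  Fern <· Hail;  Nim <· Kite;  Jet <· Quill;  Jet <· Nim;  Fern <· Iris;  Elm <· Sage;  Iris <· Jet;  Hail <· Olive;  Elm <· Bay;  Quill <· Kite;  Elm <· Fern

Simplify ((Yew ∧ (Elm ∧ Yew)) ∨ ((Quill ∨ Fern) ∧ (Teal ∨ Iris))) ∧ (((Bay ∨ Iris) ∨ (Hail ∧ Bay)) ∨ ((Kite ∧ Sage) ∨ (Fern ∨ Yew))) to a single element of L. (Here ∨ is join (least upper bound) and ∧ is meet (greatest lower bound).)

Elm ∧ Yew = Elm
Yew ∧ Elm = Elm
Quill ∨ Fern = Quill
Teal ∨ Iris = Teal
Quill ∧ Teal = Yew
Elm ∨ Yew = Yew
Bay ∨ Iris = Iris
Hail ∧ Bay = Elm
Iris ∨ Elm = Iris
Kite ∧ Sage = Sage
Fern ∨ Yew = Yew
Sage ∨ Yew = Quill
Iris ∨ Quill = Quill
Yew ∧ Quill = Yew

Yew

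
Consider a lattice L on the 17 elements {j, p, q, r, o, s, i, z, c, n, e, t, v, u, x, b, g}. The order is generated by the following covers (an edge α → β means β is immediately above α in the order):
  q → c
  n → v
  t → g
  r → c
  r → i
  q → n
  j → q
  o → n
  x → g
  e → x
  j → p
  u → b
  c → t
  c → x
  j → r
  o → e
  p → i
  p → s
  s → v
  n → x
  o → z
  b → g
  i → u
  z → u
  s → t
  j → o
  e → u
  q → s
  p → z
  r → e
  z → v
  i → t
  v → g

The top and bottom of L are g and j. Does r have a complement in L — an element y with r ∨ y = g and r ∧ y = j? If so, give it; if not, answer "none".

Need y with r ∨ y = g and r ∧ y = j.
Checking each element gives: v.

v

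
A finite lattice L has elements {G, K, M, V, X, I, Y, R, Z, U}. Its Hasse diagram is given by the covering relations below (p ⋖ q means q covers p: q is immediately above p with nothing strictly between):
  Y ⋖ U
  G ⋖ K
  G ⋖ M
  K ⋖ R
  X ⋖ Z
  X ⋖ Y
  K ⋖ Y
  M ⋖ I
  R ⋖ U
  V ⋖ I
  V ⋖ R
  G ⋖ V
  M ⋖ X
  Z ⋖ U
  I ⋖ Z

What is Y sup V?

Common upper bounds of {Y, V}: U.
The least among these is U.

U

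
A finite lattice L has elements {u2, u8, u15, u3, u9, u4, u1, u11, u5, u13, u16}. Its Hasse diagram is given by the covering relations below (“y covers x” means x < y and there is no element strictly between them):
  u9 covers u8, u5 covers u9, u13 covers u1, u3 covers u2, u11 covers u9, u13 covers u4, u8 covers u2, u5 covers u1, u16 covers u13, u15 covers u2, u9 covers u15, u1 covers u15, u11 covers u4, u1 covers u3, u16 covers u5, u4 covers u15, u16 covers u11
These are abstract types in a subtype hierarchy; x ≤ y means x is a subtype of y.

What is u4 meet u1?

Common lower bounds of {u4, u1}: u15, u2.
The greatest among these is u15.

u15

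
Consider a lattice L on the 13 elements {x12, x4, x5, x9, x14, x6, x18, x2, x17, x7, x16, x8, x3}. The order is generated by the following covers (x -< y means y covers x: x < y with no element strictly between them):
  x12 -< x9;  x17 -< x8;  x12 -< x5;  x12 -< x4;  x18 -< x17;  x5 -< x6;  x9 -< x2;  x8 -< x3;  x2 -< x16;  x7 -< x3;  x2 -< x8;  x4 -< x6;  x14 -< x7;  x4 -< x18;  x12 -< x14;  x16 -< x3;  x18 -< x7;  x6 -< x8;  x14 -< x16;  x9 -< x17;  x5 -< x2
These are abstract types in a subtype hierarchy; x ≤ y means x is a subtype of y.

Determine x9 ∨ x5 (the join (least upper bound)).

Common upper bounds of {x9, x5}: x16, x2, x3, x8.
The least among these is x2.

x2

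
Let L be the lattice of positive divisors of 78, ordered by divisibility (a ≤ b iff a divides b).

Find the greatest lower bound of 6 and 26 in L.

2

Common lower bounds of {6, 26}: 1, 2.
The greatest among these is 2.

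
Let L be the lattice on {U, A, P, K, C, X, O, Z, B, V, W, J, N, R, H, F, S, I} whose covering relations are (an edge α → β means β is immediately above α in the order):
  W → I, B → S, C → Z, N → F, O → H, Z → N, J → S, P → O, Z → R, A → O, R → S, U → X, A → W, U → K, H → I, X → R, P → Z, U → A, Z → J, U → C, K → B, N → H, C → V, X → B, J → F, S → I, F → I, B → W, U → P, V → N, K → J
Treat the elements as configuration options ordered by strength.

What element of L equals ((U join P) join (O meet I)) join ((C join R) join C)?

U ∨ P = P
O ∧ I = O
P ∨ O = O
C ∨ R = R
R ∨ C = R
O ∨ R = I

I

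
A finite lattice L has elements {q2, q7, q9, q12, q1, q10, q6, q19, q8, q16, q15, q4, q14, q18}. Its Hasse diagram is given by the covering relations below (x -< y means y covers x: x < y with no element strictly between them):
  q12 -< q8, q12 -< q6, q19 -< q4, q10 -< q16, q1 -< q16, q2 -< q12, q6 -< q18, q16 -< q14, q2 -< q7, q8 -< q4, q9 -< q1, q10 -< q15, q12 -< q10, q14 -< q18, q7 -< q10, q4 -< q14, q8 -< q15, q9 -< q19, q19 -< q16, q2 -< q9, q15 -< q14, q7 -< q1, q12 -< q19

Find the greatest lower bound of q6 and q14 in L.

q12

Common lower bounds of {q6, q14}: q12, q2.
The greatest among these is q12.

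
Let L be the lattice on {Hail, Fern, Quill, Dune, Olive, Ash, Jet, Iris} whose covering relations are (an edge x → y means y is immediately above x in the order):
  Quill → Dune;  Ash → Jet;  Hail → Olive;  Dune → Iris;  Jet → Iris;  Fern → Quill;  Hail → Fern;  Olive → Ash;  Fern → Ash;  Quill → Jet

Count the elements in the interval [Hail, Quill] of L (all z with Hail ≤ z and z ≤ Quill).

3

The interval [Hail, Quill] = {Fern, Hail, Quill}, which has 3 elements.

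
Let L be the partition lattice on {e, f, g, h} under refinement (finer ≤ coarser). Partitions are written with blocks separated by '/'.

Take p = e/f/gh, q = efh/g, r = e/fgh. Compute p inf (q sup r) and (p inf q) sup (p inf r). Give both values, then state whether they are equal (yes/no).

q sup r = efgh, so p inf (q sup r) = e/f/gh inf efgh = e/f/gh.
p inf q = e/f/g/h and p inf r = e/f/gh, so (p inf q) sup (p inf r) = e/f/g/h sup e/f/gh = e/f/gh.
Equal: yes.

e/f/gh; e/f/gh; yes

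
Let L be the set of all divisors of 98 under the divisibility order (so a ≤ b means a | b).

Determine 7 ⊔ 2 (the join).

14

Common upper bounds of {7, 2}: 14, 98.
The least among these is 14.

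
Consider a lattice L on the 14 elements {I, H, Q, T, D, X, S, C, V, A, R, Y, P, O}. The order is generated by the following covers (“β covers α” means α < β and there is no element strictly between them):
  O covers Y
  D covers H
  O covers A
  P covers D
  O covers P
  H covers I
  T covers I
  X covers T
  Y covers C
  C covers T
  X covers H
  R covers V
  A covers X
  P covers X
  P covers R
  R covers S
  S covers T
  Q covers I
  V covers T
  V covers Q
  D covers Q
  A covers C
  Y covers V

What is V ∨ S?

R

Common upper bounds of {V, S}: O, P, R.
The least among these is R.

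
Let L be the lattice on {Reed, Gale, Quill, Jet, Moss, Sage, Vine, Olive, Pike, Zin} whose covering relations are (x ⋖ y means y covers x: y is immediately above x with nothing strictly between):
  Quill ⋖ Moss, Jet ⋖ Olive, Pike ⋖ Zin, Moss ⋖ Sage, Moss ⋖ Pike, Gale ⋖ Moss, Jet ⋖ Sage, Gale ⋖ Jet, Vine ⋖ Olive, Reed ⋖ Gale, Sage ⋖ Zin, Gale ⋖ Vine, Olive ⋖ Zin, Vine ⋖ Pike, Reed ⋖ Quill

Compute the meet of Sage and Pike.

Common lower bounds of {Sage, Pike}: Gale, Moss, Quill, Reed.
The greatest among these is Moss.

Moss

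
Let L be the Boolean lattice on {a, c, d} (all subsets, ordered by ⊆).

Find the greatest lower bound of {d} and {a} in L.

Common lower bounds of {{d}, {a}}: ∅.
The greatest among these is ∅.

∅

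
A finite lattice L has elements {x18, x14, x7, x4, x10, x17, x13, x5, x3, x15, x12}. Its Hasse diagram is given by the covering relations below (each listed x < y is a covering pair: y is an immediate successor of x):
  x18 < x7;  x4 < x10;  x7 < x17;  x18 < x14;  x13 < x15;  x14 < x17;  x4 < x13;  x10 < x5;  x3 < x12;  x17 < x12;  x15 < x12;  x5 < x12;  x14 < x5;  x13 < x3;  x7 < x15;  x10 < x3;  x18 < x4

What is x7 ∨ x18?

x7

Common upper bounds of {x7, x18}: x12, x15, x17, x7.
The least among these is x7.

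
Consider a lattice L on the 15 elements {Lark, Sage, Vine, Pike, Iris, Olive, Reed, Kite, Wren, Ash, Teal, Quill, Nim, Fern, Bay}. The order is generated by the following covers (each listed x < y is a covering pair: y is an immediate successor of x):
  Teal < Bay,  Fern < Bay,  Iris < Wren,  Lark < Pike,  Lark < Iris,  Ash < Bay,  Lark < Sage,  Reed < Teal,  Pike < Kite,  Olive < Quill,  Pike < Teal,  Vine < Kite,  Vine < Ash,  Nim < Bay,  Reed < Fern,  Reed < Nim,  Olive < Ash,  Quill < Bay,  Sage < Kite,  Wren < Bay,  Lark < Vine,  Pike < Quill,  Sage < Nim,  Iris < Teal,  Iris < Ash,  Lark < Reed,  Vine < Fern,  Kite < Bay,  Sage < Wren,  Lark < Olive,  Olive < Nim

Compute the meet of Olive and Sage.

Lark

Common lower bounds of {Olive, Sage}: Lark.
The greatest among these is Lark.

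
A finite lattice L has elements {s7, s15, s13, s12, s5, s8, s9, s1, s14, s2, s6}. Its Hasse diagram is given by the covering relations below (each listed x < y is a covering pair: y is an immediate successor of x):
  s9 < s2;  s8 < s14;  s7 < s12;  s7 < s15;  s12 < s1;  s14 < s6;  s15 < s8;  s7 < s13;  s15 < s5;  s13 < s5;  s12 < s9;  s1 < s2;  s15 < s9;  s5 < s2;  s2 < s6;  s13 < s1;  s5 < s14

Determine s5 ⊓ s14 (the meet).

Common lower bounds of {s5, s14}: s13, s15, s5, s7.
The greatest among these is s5.

s5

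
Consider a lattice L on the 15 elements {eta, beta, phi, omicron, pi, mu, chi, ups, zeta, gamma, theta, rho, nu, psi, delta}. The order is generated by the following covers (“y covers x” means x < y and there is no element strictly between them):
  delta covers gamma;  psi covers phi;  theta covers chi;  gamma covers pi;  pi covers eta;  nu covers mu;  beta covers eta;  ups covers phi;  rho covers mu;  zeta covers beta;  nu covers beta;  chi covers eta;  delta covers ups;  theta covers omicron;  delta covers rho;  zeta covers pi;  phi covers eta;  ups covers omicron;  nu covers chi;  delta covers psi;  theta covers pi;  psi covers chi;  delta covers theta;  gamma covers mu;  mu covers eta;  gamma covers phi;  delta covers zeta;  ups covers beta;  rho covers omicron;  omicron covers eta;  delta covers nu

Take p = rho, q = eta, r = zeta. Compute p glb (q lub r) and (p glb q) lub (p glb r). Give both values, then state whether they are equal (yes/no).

eta; eta; yes

q lub r = zeta, so p glb (q lub r) = rho glb zeta = eta.
p glb q = eta and p glb r = eta, so (p glb q) lub (p glb r) = eta lub eta = eta.
Equal: yes.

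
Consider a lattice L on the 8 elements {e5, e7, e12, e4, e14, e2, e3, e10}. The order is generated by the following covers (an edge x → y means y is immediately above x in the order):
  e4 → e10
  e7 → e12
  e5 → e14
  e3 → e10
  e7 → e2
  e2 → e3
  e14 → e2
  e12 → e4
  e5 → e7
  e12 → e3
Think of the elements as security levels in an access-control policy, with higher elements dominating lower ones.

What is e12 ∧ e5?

e5

Common lower bounds of {e12, e5}: e5.
The greatest among these is e5.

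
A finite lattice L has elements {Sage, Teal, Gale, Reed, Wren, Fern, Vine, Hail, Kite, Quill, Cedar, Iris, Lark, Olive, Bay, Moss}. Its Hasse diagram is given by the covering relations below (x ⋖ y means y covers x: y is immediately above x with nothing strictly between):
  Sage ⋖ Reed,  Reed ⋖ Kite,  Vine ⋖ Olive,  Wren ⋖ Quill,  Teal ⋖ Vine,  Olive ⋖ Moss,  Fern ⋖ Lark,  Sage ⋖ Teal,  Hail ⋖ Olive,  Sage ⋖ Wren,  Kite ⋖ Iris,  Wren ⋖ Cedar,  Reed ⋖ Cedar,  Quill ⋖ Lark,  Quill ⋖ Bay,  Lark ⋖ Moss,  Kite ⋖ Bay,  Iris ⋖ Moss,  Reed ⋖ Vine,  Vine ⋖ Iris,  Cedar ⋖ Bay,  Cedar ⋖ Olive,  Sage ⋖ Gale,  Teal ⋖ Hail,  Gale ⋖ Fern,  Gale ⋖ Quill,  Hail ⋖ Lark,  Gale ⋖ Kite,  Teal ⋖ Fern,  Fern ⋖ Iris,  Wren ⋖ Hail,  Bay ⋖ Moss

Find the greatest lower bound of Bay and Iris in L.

Kite

Common lower bounds of {Bay, Iris}: Gale, Kite, Reed, Sage.
The greatest among these is Kite.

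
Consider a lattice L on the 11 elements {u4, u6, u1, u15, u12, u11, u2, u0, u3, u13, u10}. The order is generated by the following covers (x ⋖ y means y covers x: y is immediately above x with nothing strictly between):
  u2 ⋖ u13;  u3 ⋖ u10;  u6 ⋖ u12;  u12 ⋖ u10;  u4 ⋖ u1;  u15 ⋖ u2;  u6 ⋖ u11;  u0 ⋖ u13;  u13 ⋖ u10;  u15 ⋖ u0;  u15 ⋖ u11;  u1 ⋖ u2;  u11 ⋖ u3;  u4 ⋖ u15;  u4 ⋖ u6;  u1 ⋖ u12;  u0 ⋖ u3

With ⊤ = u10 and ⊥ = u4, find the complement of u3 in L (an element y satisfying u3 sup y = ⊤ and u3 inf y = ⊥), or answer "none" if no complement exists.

Need y with u3 ∨ y = u10 and u3 ∧ y = u4.
Checking each element gives: u1.

u1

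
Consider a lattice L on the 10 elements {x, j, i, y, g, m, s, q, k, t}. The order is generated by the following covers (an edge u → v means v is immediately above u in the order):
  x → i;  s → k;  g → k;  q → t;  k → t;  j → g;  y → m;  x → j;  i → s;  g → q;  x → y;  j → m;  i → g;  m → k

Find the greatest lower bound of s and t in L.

Common lower bounds of {s, t}: i, s, x.
The greatest among these is s.

s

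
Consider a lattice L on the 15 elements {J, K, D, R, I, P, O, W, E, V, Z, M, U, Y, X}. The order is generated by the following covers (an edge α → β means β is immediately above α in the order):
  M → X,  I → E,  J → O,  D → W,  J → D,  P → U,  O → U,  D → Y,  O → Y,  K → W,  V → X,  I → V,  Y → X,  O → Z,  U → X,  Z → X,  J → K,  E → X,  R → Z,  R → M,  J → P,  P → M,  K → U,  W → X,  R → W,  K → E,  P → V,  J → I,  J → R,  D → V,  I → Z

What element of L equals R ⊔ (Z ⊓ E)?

Z

Z ∧ E = I
R ∨ I = Z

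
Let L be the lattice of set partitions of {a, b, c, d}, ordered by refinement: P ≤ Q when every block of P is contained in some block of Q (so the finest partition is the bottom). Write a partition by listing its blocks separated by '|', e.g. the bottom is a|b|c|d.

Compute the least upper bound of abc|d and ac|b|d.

abc|d

The join of abc|d and ac|b|d merges any blocks that overlap across the partitions, giving abc|d.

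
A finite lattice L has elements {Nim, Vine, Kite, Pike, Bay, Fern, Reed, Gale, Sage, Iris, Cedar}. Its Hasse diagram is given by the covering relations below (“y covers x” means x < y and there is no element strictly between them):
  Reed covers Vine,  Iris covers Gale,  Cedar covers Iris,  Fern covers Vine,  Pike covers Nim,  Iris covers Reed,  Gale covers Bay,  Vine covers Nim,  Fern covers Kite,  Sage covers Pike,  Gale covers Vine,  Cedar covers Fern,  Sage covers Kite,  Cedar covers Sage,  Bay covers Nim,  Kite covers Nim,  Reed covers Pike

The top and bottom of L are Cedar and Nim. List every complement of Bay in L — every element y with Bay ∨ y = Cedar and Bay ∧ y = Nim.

Need y with Bay ∨ y = Cedar and Bay ∧ y = Nim.
Checking each element gives: Fern, Kite, Sage.

Fern, Kite, Sage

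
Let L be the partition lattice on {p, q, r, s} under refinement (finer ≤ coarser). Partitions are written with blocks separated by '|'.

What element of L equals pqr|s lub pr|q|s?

pqr|s ∨ pr|q|s = pqr|s

pqr|s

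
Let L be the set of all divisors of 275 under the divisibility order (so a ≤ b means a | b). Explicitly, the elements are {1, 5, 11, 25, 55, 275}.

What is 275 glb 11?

11

Common lower bounds of {275, 11}: 1, 11.
The greatest among these is 11.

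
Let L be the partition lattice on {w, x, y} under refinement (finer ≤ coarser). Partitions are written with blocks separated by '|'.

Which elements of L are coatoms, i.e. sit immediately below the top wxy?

wx|y, wy|x, w|xy

The coatoms are exactly the elements covered by wxy: wx|y, wy|x, w|xy.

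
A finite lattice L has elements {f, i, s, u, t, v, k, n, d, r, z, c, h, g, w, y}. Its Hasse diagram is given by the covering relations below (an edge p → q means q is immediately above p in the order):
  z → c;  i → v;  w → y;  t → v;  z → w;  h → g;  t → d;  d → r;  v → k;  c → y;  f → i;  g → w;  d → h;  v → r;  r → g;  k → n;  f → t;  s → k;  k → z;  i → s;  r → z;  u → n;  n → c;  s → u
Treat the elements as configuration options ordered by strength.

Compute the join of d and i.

Common upper bounds of {d, i}: c, g, r, w, y, z.
The least among these is r.

r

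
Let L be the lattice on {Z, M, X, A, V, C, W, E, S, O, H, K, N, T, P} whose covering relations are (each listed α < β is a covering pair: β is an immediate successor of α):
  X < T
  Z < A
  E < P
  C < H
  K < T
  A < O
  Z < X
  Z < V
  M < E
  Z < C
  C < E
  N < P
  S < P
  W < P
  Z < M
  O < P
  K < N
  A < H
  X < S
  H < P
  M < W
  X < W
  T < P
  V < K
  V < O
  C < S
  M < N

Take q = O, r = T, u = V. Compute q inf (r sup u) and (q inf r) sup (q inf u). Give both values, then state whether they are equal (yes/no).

V; V; yes

r sup u = T, so q inf (r sup u) = O inf T = V.
q inf r = V and q inf u = V, so (q inf r) sup (q inf u) = V sup V = V.
Equal: yes.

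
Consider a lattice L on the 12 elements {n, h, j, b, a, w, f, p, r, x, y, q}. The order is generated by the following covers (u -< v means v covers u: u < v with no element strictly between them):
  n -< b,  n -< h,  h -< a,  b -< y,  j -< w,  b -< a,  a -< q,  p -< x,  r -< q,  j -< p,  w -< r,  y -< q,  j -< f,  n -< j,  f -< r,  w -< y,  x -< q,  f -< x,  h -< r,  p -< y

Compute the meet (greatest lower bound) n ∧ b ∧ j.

Common lower bounds of {n, b, j}: n.
The greatest among these is n.

n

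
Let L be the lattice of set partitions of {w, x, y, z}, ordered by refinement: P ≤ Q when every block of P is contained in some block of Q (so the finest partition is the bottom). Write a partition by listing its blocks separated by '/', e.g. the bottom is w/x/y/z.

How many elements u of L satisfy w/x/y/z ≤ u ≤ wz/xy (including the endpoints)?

4

The interval [w/x/y/z, wz/xy] = {w/x/y/z, w/xy/z, wz/x/y, wz/xy}, which has 4 elements.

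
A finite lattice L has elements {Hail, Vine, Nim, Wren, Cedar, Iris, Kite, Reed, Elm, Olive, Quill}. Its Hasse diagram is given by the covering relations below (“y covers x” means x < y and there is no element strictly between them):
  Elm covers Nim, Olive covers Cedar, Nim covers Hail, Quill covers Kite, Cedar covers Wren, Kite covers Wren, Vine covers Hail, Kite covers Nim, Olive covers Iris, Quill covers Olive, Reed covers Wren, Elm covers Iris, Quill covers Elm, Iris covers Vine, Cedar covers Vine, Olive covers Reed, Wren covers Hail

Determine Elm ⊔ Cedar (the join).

Quill

Common upper bounds of {Elm, Cedar}: Quill.
The least among these is Quill.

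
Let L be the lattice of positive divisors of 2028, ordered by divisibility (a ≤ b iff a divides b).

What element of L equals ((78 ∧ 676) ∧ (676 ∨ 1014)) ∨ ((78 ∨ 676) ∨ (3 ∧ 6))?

78 ∧ 676 = 26
676 ∨ 1014 = 2028
26 ∧ 2028 = 26
78 ∨ 676 = 2028
3 ∧ 6 = 3
2028 ∨ 3 = 2028
26 ∨ 2028 = 2028

2028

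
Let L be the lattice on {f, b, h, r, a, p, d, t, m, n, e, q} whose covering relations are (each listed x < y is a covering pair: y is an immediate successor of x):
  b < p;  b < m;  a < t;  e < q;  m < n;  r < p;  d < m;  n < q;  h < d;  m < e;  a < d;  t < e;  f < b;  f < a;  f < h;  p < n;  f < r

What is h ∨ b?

Common upper bounds of {h, b}: e, m, n, q.
The least among these is m.

m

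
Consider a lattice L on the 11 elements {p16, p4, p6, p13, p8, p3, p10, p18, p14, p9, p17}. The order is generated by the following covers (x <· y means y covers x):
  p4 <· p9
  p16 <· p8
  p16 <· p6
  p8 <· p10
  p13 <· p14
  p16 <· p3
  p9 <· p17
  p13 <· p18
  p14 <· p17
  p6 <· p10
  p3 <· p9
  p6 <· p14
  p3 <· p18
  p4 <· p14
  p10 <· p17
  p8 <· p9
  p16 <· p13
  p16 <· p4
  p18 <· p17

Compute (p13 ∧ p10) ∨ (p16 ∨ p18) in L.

p13 ∧ p10 = p16
p16 ∨ p18 = p18
p16 ∨ p18 = p18

p18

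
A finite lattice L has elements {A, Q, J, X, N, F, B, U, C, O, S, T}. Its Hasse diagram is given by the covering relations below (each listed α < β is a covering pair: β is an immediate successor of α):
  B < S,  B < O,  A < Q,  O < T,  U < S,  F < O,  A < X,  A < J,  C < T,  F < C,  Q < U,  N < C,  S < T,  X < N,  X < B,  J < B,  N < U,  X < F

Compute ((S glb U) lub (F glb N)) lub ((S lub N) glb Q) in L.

S ∧ U = U
F ∧ N = X
U ∨ X = U
S ∨ N = S
S ∧ Q = Q
U ∨ Q = U

U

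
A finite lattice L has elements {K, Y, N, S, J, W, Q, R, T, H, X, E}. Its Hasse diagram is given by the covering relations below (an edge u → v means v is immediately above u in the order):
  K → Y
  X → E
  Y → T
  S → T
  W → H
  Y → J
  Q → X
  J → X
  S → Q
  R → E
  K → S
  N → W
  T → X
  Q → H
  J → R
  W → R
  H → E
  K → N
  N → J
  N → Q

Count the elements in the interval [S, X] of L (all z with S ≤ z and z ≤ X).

The interval [S, X] = {Q, S, T, X}, which has 4 elements.

4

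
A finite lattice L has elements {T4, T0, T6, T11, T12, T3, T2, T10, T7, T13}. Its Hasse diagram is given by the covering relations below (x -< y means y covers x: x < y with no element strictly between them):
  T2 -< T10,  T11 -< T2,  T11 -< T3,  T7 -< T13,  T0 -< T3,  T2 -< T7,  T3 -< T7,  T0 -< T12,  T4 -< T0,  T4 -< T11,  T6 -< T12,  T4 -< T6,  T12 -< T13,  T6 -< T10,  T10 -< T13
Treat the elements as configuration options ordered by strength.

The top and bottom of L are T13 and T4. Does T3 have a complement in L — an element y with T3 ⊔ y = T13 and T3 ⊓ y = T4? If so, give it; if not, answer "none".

Need y with T3 ∨ y = T13 and T3 ∧ y = T4.
Checking each element gives: T6.

T6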